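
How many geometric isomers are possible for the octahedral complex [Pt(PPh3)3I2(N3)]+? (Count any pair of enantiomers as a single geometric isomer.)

3

Working through the distinct placements yields 3 geometric isomers: PPh3 mer, I trans; PPh3 mer, I cis; PPh3 fac, I cis.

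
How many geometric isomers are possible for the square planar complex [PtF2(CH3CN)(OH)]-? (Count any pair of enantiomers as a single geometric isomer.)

A square has two trans pairs of vertices; adjacent vertices are cis.
There are 2 geometric isomers: F cis; F trans.

2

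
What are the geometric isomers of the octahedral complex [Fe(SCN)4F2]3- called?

cis and trans

The six octahedral sites form three mutually perpendicular trans pairs.
Working through the distinct placements yields 2 geometric isomers: F trans; F cis.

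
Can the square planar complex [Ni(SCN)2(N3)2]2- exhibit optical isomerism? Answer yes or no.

no

A square has two trans pairs of vertices; adjacent vertices are cis.
The distinct arrangements are (2 in all): SCN cis; SCN trans.
Each arrangement has an internal mirror plane or centre of symmetry, so none is chiral.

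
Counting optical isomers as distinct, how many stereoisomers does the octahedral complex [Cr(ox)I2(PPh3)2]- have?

4

Each ox is bidentate and must span two cis positions.
The distinct arrangements are (3 in all): I trans, PPh3 cis; I cis, PPh3 cis (chiral); I cis, PPh3 trans.
One of these lacks any improper symmetry element and so occurs as an enantiomeric pair, giving 3 + 1 = 4 stereoisomers in total.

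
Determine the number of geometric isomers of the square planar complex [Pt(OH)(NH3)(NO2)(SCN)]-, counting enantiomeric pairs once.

3

A square has two trans pairs of vertices; adjacent vertices are cis.
There are 3 geometric isomers: (NH3/OH trans, NO2/SCN trans); (NH3/SCN trans, NO2/OH trans); (NH3/NO2 trans, OH/SCN trans).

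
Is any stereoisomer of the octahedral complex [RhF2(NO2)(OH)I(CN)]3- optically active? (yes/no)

Placing the ligands in turn and identifying arrangements related by rotation or reflection leaves 9 distinct geometric isomers.
Of these, 6 lack any improper symmetry element and so occur as enantiomeric pairs, giving 9 + 6 = 15 stereoisomers in total.

yes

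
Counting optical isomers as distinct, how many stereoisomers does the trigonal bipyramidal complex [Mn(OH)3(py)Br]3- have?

A trigonal bipyramid has two axial and three equatorial sites, which are chemically inequivalent.
Working through the distinct placements yields 4 geometric isomers: py equatorial, Br axial; py axial, Br axial; py equatorial, Br equatorial; py axial, Br equatorial.
Each arrangement has an internal mirror plane or centre of symmetry, so none is chiral.

4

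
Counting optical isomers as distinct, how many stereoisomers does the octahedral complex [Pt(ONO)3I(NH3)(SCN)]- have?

5

The six octahedral sites form three mutually perpendicular trans pairs.
There are 4 geometric isomers: ONO mer (3 arrangements); ONO fac (chiral).
One of these lacks any improper symmetry element and so occurs as an enantiomeric pair, giving 4 + 1 = 5 stereoisomers in total.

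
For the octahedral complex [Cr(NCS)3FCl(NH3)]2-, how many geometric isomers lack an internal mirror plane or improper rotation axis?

1

Systematic placement gives 4 geometric isomers: NCS mer (3 arrangements); NCS fac (chiral).
One of these lacks any improper symmetry element and so occurs as an enantiomeric pair, giving 4 + 1 = 5 stereoisomers in total.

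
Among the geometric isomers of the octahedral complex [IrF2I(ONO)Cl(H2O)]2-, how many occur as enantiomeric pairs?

6

Placing the ligands in turn and identifying arrangements related by rotation or reflection leaves 9 distinct geometric isomers.
Of these, 6 lack any improper symmetry element and so occur as enantiomeric pairs, giving 9 + 6 = 15 stereoisomers in total.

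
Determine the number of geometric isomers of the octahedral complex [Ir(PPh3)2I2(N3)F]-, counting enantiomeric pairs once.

The six octahedral sites form three mutually perpendicular trans pairs.
There are 6 geometric isomers: PPh3 trans, I cis; PPh3 cis, I cis (3 arrangements, 2 chiral); PPh3 trans, I trans; PPh3 cis, I trans.

6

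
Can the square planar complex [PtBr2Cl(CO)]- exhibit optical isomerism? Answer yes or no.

In a square planar complex each vertex has one trans partner and two cis neighbours.
Systematic placement gives 2 geometric isomers: Br cis; Br trans.
Each arrangement has an internal mirror plane or centre of symmetry, so none is chiral.

no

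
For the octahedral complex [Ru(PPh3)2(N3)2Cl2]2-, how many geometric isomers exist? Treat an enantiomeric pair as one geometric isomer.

In an octahedral complex each vertex has one trans partner and four cis neighbours.
Systematic placement gives 5 geometric isomers: PPh3 trans, N3 trans, Cl trans; PPh3 cis, N3 cis, Cl trans; PPh3 trans, N3 cis, Cl cis; PPh3 cis, N3 cis, Cl cis (chiral); PPh3 cis, N3 trans, Cl cis.

5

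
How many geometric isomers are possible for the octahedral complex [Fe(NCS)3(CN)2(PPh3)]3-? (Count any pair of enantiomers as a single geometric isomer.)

An octahedron has six vertices in three trans pairs; every non-trans pair is cis.
The distinct arrangements are (3 in all): NCS mer, CN trans; NCS fac, CN cis; NCS mer, CN cis.

3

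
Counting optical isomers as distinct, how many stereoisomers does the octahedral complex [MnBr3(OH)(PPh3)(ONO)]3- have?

An octahedron has six vertices in three trans pairs; every non-trans pair is cis.
Systematic placement gives 4 geometric isomers: Br mer (3 arrangements); Br fac (chiral).
One of these lacks any improper symmetry element and so occurs as an enantiomeric pair, giving 4 + 1 = 5 stereoisomers in total.

5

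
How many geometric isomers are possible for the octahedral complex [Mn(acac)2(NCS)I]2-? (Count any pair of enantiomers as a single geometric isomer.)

The six octahedral sites form three mutually perpendicular trans pairs.
Each acac is bidentate and must span two cis positions.
Systematic placement gives 2 geometric isomers: NCS and I mutually trans; NCS and I mutually cis (chiral).

2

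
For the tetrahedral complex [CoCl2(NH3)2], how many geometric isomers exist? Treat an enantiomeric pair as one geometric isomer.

All four vertices of a tetrahedron are equivalent and mutually adjacent, so cis/trans isomerism cannot arise.
Only one geometric arrangement is possible.

1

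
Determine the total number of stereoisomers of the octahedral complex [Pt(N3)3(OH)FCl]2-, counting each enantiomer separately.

In an octahedral complex each vertex has one trans partner and four cis neighbours.
There are 4 geometric isomers: N3 mer (3 arrangements); N3 fac (chiral).
One of these lacks any improper symmetry element and so occurs as an enantiomeric pair, giving 4 + 1 = 5 stereoisomers in total.

5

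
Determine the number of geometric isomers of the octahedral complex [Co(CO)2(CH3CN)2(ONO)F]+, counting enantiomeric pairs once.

An octahedron has six vertices in three trans pairs; every non-trans pair is cis.
There are 6 geometric isomers: CO trans, CH3CN trans; CO cis, CH3CN trans; CO cis, CH3CN cis (3 arrangements, 2 chiral); CO trans, CH3CN cis.

6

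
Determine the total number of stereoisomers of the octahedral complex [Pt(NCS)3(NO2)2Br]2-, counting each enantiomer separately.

The six octahedral sites form three mutually perpendicular trans pairs.
There are 3 geometric isomers: NCS mer, NO2 trans; NCS fac, NO2 cis; NCS mer, NO2 cis.
Each arrangement has an internal mirror plane or centre of symmetry, so none is chiral.

3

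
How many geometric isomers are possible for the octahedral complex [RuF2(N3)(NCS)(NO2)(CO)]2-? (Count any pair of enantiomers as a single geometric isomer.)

An octahedron has six vertices in three trans pairs; every non-trans pair is cis.
Systematic enumeration (placing each ligand type in turn and discarding arrangements equivalent by rotation or reflection) gives 9 geometric isomers.

9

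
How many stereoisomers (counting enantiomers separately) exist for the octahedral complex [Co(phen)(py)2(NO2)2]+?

The six octahedral sites form three mutually perpendicular trans pairs.
Each phen is bidentate and must span two cis positions.
There are 3 geometric isomers: py cis, NO2 trans; py trans, NO2 cis; py cis, NO2 cis (chiral).
One of these lacks any improper symmetry element and so occurs as an enantiomeric pair, giving 3 + 1 = 4 stereoisomers in total.

4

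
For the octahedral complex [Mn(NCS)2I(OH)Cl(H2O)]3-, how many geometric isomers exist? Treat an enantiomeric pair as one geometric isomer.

The six octahedral sites form three mutually perpendicular trans pairs.
Placing the ligands in turn and identifying arrangements related by rotation or reflection leaves 9 distinct geometric isomers.

9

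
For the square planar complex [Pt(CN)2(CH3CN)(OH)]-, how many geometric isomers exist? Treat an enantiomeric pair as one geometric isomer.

In a square planar complex each vertex has one trans partner and two cis neighbours.
Working through the distinct placements yields 2 geometric isomers: CN cis; CN trans.

2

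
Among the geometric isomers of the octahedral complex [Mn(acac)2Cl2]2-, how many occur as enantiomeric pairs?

In an octahedral complex each vertex has one trans partner and four cis neighbours.
Each acac is bidentate and must span two cis positions.
There are 2 geometric isomers: Cl trans; Cl cis (chiral).
One of these lacks any improper symmetry element and so occurs as an enantiomeric pair, giving 2 + 1 = 3 stereoisomers in total.

1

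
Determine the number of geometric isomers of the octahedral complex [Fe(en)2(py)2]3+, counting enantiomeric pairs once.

In an octahedral complex each vertex has one trans partner and four cis neighbours.
Each en is bidentate and must span two cis positions.
Working through the distinct placements yields 2 geometric isomers: py trans; py cis (chiral).

2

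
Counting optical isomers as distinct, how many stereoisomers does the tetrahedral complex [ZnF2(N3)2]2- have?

All four vertices of a tetrahedron are equivalent and mutually adjacent, so cis/trans isomerism cannot arise.
Only one geometric arrangement is possible.

1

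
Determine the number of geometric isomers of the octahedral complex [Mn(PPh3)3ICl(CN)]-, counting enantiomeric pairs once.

An octahedron has six vertices in three trans pairs; every non-trans pair is cis.
The distinct arrangements are (4 in all): PPh3 mer (3 arrangements); PPh3 fac (chiral).

4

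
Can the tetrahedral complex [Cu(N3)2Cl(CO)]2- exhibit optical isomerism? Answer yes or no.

All four vertices of a tetrahedron are equivalent and mutually adjacent, so cis/trans isomerism cannot arise.
Only one geometric arrangement is possible.

no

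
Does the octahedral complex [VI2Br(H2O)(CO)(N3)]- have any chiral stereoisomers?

yes

Systematic enumeration (placing each ligand type in turn and discarding arrangements equivalent by rotation or reflection) gives 9 geometric isomers.
Of these, 6 lack any improper symmetry element and so occur as enantiomeric pairs, giving 9 + 6 = 15 stereoisomers in total.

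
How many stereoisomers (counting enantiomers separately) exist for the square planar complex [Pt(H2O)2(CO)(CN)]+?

2

Systematic placement gives 2 geometric isomers: H2O cis; H2O trans.
Each arrangement has an internal mirror plane or centre of symmetry, so none is chiral.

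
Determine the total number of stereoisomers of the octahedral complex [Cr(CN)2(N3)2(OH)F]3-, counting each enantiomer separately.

8

Systematic placement gives 6 geometric isomers: CN trans, N3 cis; CN trans, N3 trans; CN cis, N3 cis (3 arrangements, 2 chiral); CN cis, N3 trans.
Of these, 2 lack any improper symmetry element and so occur as enantiomeric pairs, giving 6 + 2 = 8 stereoisomers in total.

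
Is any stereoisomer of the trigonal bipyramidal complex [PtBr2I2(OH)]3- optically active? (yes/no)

In a trigonal bipyramid the two axial positions differ from the three equatorial ones.
Systematic enumeration (placing each ligand type in turn and discarding arrangements equivalent by rotation or reflection) gives 5 geometric isomers.
One of these lacks any improper symmetry element and so occurs as an enantiomeric pair, giving 5 + 1 = 6 stereoisomers in total.

yes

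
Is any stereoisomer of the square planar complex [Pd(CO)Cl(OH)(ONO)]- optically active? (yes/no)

In a square planar complex each vertex has one trans partner and two cis neighbours.
Systematic placement gives 3 geometric isomers: (CO/OH trans, Cl/ONO trans); (CO/ONO trans, Cl/OH trans); (CO/Cl trans, OH/ONO trans).
Each arrangement has an internal mirror plane or centre of symmetry, so none is chiral.

no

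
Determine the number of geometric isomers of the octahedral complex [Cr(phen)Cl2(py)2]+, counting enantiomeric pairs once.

3

Each phen is bidentate and must span two cis positions.
Systematic placement gives 3 geometric isomers: Cl trans, py cis; Cl cis, py trans; Cl cis, py cis (chiral).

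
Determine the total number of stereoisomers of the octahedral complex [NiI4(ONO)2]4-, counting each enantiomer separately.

2

An octahedron has six vertices in three trans pairs; every non-trans pair is cis.
The distinct arrangements are (2 in all): ONO trans; ONO cis.
Each arrangement has an internal mirror plane or centre of symmetry, so none is chiral.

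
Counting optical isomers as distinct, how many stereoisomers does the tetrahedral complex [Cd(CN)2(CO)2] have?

1

In a tetrahedral complex all four positions are equivalent and every pair of ligands is adjacent — there is no cis/trans distinction.
Only one geometric arrangement is possible.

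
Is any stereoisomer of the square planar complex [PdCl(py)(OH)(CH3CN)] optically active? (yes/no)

no

Systematic placement gives 3 geometric isomers: (CH3CN/OH trans, Cl/py trans); (CH3CN/py trans, Cl/OH trans); (CH3CN/Cl trans, OH/py trans).
Each arrangement has an internal mirror plane or centre of symmetry, so none is chiral.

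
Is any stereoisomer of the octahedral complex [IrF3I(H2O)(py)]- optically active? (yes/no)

The six octahedral sites form three mutually perpendicular trans pairs.
The distinct arrangements are (4 in all): F mer (3 arrangements); F fac (chiral).
One of these lacks any improper symmetry element and so occurs as an enantiomeric pair, giving 4 + 1 = 5 stereoisomers in total.

yes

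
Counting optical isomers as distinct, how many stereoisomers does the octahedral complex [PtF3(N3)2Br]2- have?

3

The six octahedral sites form three mutually perpendicular trans pairs.
There are 3 geometric isomers: F mer, N3 trans; F fac, N3 cis; F mer, N3 cis.
Each arrangement has an internal mirror plane or centre of symmetry, so none is chiral.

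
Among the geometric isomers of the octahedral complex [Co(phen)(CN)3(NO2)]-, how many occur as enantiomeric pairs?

An octahedron has six vertices in three trans pairs; every non-trans pair is cis.
Each phen is bidentate and must span two cis positions.
Systematic placement gives 2 geometric isomers: CN mer; CN fac.
Each arrangement has an internal mirror plane or centre of symmetry, so none is chiral.

0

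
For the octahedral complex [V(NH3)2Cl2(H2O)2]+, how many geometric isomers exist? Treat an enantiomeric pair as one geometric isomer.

The six octahedral sites form three mutually perpendicular trans pairs.
The distinct arrangements are (5 in all): NH3 trans, Cl trans, H2O trans; NH3 cis, Cl trans, H2O cis; NH3 trans, Cl cis, H2O cis; NH3 cis, Cl cis, H2O cis (chiral); NH3 cis, Cl cis, H2O trans.

5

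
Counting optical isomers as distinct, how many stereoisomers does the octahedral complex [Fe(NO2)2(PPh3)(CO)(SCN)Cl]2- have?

15

In an octahedral complex each vertex has one trans partner and four cis neighbours.
Exhaustive case analysis gives 9 geometric isomers.
Of these, 6 lack any improper symmetry element and so occur as enantiomeric pairs, giving 9 + 6 = 15 stereoisomers in total.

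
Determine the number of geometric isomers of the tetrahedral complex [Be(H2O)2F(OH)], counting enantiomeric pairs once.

All four vertices of a tetrahedron are equivalent and mutually adjacent, so cis/trans isomerism cannot arise.
Only one geometric arrangement is possible.

1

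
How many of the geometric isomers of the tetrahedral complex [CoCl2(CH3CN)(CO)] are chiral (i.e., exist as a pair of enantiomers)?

All four vertices of a tetrahedron are equivalent and mutually adjacent, so cis/trans isomerism cannot arise.
Only one geometric arrangement is possible.

0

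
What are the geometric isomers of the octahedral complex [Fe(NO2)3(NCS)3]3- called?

In an octahedral complex each vertex has one trans partner and four cis neighbours.
Systematic placement gives 2 geometric isomers: NO2 mer; NO2 fac.

fac and mer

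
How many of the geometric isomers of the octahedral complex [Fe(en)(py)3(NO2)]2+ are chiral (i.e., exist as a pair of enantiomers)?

0

In an octahedral complex each vertex has one trans partner and four cis neighbours.
Each en is bidentate and must span two cis positions.
The distinct arrangements are (2 in all): py mer; py fac.
Each arrangement has an internal mirror plane or centre of symmetry, so none is chiral.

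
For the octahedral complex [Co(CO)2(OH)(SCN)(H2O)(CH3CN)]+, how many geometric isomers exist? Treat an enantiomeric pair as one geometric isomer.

9

An octahedron has six vertices in three trans pairs; every non-trans pair is cis.
Exhaustive case analysis gives 9 geometric isomers.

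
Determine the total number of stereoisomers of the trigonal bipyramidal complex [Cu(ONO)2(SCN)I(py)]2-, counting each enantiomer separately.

10

In a trigonal bipyramid the two axial positions differ from the three equatorial ones.
Placing the ligands in turn and identifying arrangements related by rotation or reflection leaves 7 distinct geometric isomers.
Of these, 3 lack any improper symmetry element and so occur as enantiomeric pairs, giving 7 + 3 = 10 stereoisomers in total.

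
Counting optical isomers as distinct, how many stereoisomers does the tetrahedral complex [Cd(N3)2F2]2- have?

1

All four vertices of a tetrahedron are equivalent and mutually adjacent, so cis/trans isomerism cannot arise.
Only one geometric arrangement is possible.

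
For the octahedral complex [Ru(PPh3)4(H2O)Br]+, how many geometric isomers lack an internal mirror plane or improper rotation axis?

0

Working through the distinct placements yields 2 geometric isomers: H2O and Br mutually trans; H2O and Br mutually cis.
Each arrangement has an internal mirror plane or centre of symmetry, so none is chiral.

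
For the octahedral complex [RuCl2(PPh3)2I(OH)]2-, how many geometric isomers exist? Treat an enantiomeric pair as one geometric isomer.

6

The distinct arrangements are (6 in all): Cl trans, PPh3 trans; Cl trans, PPh3 cis; Cl cis, PPh3 trans; Cl cis, PPh3 cis (3 arrangements, 2 chiral).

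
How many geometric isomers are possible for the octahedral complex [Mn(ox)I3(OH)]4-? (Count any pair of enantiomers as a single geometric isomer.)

2

An octahedron has six vertices in three trans pairs; every non-trans pair is cis.
Each ox is bidentate and must span two cis positions.
Working through the distinct placements yields 2 geometric isomers: I mer; I fac.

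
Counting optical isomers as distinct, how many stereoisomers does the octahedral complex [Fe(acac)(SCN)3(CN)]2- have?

2

The six octahedral sites form three mutually perpendicular trans pairs.
Each acac is bidentate and must span two cis positions.
Working through the distinct placements yields 2 geometric isomers: SCN fac; SCN mer.
Each arrangement has an internal mirror plane or centre of symmetry, so none is chiral.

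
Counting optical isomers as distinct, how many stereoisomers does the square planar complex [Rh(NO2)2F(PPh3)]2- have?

2

In a square planar complex each vertex has one trans partner and two cis neighbours.
Systematic placement gives 2 geometric isomers: NO2 cis; NO2 trans.
Each arrangement has an internal mirror plane or centre of symmetry, so none is chiral.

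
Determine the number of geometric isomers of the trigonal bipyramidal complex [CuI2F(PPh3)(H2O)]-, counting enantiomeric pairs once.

7

In a trigonal bipyramid the two axial positions differ from the three equatorial ones.
Exhaustive case analysis gives 7 geometric isomers.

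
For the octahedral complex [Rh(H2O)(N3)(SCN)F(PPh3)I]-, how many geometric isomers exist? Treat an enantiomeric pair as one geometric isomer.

The six octahedral sites form three mutually perpendicular trans pairs.
Exhaustive case analysis gives 15 geometric isomers.

15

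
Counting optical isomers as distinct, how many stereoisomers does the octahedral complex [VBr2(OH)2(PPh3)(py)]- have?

8

An octahedron has six vertices in three trans pairs; every non-trans pair is cis.
There are 6 geometric isomers: Br trans, OH trans; Br trans, OH cis; Br cis, OH cis (3 arrangements, 2 chiral); Br cis, OH trans.
Of these, 2 lack any improper symmetry element and so occur as enantiomeric pairs, giving 6 + 2 = 8 stereoisomers in total.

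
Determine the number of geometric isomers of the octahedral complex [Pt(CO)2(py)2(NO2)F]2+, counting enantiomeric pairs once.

6

In an octahedral complex each vertex has one trans partner and four cis neighbours.
Working through the distinct placements yields 6 geometric isomers: CO trans, py trans; CO trans, py cis; CO cis, py trans; CO cis, py cis (3 arrangements, 2 chiral).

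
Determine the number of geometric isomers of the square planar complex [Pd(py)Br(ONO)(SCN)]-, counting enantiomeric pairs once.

A square has two trans pairs of vertices; adjacent vertices are cis.
The distinct arrangements are (3 in all): (Br/SCN trans, ONO/py trans); (Br/py trans, ONO/SCN trans); (Br/ONO trans, SCN/py trans).

3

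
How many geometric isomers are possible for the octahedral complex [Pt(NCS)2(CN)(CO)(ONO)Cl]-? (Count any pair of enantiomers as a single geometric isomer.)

9

An octahedron has six vertices in three trans pairs; every non-trans pair is cis.
Systematic enumeration (placing each ligand type in turn and discarding arrangements equivalent by rotation or reflection) gives 9 geometric isomers.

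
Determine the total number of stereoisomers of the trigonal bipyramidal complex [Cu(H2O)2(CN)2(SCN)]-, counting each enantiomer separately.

In a trigonal bipyramid the two axial positions differ from the three equatorial ones.
Systematic enumeration (placing each ligand type in turn and discarding arrangements equivalent by rotation or reflection) gives 5 geometric isomers.
One of these lacks any improper symmetry element and so occurs as an enantiomeric pair, giving 5 + 1 = 6 stereoisomers in total.

6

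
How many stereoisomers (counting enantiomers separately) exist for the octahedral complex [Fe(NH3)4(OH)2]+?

2

In an octahedral complex each vertex has one trans partner and four cis neighbours.
Systematic placement gives 2 geometric isomers: OH trans; OH cis.
Each arrangement has an internal mirror plane or centre of symmetry, so none is chiral.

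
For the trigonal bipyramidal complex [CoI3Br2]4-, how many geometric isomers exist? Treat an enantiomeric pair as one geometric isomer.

In a trigonal bipyramid the two axial positions differ from the three equatorial ones.
Systematic placement gives 3 geometric isomers: Br both axial; Br one axial, one equatorial; Br both equatorial.

3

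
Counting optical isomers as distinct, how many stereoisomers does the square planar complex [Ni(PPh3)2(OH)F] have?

2

A square has two trans pairs of vertices; adjacent vertices are cis.
There are 2 geometric isomers: PPh3 cis; PPh3 trans.
Each arrangement has an internal mirror plane or centre of symmetry, so none is chiral.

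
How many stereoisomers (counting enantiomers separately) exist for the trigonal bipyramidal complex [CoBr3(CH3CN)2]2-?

3

In a trigonal bipyramid the two axial positions differ from the three equatorial ones.
The distinct arrangements are (3 in all): CH3CN both equatorial; CH3CN one axial, one equatorial; CH3CN both axial.
Each arrangement has an internal mirror plane or centre of symmetry, so none is chiral.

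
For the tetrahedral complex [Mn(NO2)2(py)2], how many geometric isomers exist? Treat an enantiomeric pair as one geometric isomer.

1

Only one geometric arrangement is possible.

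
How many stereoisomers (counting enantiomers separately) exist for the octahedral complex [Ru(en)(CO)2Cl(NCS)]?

In an octahedral complex each vertex has one trans partner and four cis neighbours.
Each en is bidentate and must span two cis positions.
Systematic placement gives 4 geometric isomers: CO trans; CO cis (3 arrangements, 2 chiral).
Of these, 2 lack any improper symmetry element and so occur as enantiomeric pairs, giving 4 + 2 = 6 stereoisomers in total.

6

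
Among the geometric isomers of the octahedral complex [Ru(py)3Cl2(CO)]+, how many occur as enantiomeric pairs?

An octahedron has six vertices in three trans pairs; every non-trans pair is cis.
The distinct arrangements are (3 in all): py mer, Cl cis; py mer, Cl trans; py fac, Cl cis.
Each arrangement has an internal mirror plane or centre of symmetry, so none is chiral.

0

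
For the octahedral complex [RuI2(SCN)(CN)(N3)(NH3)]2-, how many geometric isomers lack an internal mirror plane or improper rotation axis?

An octahedron has six vertices in three trans pairs; every non-trans pair is cis.
Placing the ligands in turn and identifying arrangements related by rotation or reflection leaves 9 distinct geometric isomers.
Of these, 6 lack any improper symmetry element and so occur as enantiomeric pairs, giving 9 + 6 = 15 stereoisomers in total.

6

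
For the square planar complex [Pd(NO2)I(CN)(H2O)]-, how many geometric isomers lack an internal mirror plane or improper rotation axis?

0

In a square planar complex each vertex has one trans partner and two cis neighbours.
Working through the distinct placements yields 3 geometric isomers: (CN/I trans, H2O/NO2 trans); (CN/NO2 trans, H2O/I trans); (CN/H2O trans, I/NO2 trans).
Each arrangement has an internal mirror plane or centre of symmetry, so none is chiral.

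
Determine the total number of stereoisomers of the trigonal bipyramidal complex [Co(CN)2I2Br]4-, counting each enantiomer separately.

A trigonal bipyramid has two axial and three equatorial sites, which are chemically inequivalent.
Placing the ligands in turn and identifying arrangements related by rotation or reflection leaves 5 distinct geometric isomers.
One of these lacks any improper symmetry element and so occurs as an enantiomeric pair, giving 5 + 1 = 6 stereoisomers in total.

6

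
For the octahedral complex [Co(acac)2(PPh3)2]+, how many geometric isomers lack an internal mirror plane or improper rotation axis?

An octahedron has six vertices in three trans pairs; every non-trans pair is cis.
Each acac is bidentate and must span two cis positions.
Systematic placement gives 2 geometric isomers: PPh3 trans; PPh3 cis (chiral).
One of these lacks any improper symmetry element and so occurs as an enantiomeric pair, giving 2 + 1 = 3 stereoisomers in total.

1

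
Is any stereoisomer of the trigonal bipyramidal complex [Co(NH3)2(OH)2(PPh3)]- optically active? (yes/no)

yes

A trigonal bipyramid has two axial and three equatorial sites, which are chemically inequivalent.
Exhaustive case analysis gives 5 geometric isomers.
One of these lacks any improper symmetry element and so occurs as an enantiomeric pair, giving 5 + 1 = 6 stereoisomers in total.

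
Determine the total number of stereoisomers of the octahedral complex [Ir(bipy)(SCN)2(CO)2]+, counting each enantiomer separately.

In an octahedral complex each vertex has one trans partner and four cis neighbours.
Each bipy is bidentate and must span two cis positions.
Systematic placement gives 3 geometric isomers: SCN cis, CO trans; SCN cis, CO cis (chiral); SCN trans, CO cis.
One of these lacks any improper symmetry element and so occurs as an enantiomeric pair, giving 3 + 1 = 4 stereoisomers in total.

4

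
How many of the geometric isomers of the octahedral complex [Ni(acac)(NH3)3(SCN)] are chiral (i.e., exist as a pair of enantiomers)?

In an octahedral complex each vertex has one trans partner and four cis neighbours.
Each acac is bidentate and must span two cis positions.
There are 2 geometric isomers: NH3 mer; NH3 fac.
Each arrangement has an internal mirror plane or centre of symmetry, so none is chiral.

0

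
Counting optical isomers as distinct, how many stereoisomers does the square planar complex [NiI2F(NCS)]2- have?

Systematic placement gives 2 geometric isomers: I cis; I trans.
Each arrangement has an internal mirror plane or centre of symmetry, so none is chiral.

2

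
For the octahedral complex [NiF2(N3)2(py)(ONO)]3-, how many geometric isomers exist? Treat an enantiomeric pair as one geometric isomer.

6

The six octahedral sites form three mutually perpendicular trans pairs.
There are 6 geometric isomers: F trans, N3 trans; F trans, N3 cis; F cis, N3 cis (3 arrangements, 2 chiral); F cis, N3 trans.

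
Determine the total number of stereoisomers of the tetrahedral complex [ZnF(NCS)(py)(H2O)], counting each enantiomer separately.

2

All four vertices of a tetrahedron are equivalent and mutually adjacent, so cis/trans isomerism cannot arise.
Only one geometric arrangement is possible; it has no improper symmetry element, so it exists as a pair of enantiomers (2 stereoisomers).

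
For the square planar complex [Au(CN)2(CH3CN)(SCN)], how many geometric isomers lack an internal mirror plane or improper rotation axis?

0

In a square planar complex each vertex has one trans partner and two cis neighbours.
Systematic placement gives 2 geometric isomers: CN cis; CN trans.
Each arrangement has an internal mirror plane or centre of symmetry, so none is chiral.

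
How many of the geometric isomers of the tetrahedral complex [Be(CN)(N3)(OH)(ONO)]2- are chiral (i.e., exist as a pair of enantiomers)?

1

In a tetrahedral complex all four positions are equivalent and every pair of ligands is adjacent — there is no cis/trans distinction.
Only one geometric arrangement is possible; it has no improper symmetry element, so it exists as a pair of enantiomers (2 stereoisomers).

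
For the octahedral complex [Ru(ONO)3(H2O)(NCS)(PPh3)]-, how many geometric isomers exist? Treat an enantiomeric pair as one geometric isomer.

4

The six octahedral sites form three mutually perpendicular trans pairs.
Systematic placement gives 4 geometric isomers: ONO mer (3 arrangements); ONO fac (chiral).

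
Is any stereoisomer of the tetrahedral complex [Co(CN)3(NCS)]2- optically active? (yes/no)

Only one geometric arrangement is possible.

no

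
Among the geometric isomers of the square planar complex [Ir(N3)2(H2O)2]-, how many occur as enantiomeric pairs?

A square has two trans pairs of vertices; adjacent vertices are cis.
Working through the distinct placements yields 2 geometric isomers: N3 cis; N3 trans.
Each arrangement has an internal mirror plane or centre of symmetry, so none is chiral.

0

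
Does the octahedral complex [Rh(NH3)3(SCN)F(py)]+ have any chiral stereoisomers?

yes

An octahedron has six vertices in three trans pairs; every non-trans pair is cis.
There are 4 geometric isomers: NH3 mer (3 arrangements); NH3 fac (chiral).
One of these lacks any improper symmetry element and so occurs as an enantiomeric pair, giving 4 + 1 = 5 stereoisomers in total.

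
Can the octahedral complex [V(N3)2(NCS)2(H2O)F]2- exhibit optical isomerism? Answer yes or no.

The six octahedral sites form three mutually perpendicular trans pairs.
There are 6 geometric isomers: N3 trans, NCS trans; N3 cis, NCS cis (3 arrangements, 2 chiral); N3 cis, NCS trans; N3 trans, NCS cis.
Of these, 2 lack any improper symmetry element and so occur as enantiomeric pairs, giving 6 + 2 = 8 stereoisomers in total.

yes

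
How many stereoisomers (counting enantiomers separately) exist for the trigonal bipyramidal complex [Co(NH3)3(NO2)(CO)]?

In a trigonal bipyramid the two axial positions differ from the three equatorial ones.
The distinct arrangements are (4 in all): NO2 equatorial, CO axial; NO2 axial, CO axial; NO2 equatorial, CO equatorial; NO2 axial, CO equatorial.
Each arrangement has an internal mirror plane or centre of symmetry, so none is chiral.

4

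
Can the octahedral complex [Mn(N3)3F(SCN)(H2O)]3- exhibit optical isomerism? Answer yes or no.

The six octahedral sites form three mutually perpendicular trans pairs.
There are 4 geometric isomers: N3 mer (3 arrangements); N3 fac (chiral).
One of these lacks any improper symmetry element and so occurs as an enantiomeric pair, giving 4 + 1 = 5 stereoisomers in total.

yes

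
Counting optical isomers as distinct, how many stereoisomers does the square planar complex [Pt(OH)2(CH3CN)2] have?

In a square planar complex each vertex has one trans partner and two cis neighbours.
Working through the distinct placements yields 2 geometric isomers: OH cis; OH trans.
Each arrangement has an internal mirror plane or centre of symmetry, so none is chiral.

2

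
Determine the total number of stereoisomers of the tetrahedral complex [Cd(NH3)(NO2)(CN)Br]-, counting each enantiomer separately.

In a tetrahedral complex all four positions are equivalent and every pair of ligands is adjacent — there is no cis/trans distinction.
Only one geometric arrangement is possible; it has no improper symmetry element, so it exists as a pair of enantiomers (2 stereoisomers).

2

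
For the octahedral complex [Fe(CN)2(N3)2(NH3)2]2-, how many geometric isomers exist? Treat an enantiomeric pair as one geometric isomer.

An octahedron has six vertices in three trans pairs; every non-trans pair is cis.
There are 5 geometric isomers: CN trans, N3 trans, NH3 trans; CN trans, N3 cis, NH3 cis; CN cis, N3 cis, NH3 trans; CN cis, N3 cis, NH3 cis (chiral); CN cis, N3 trans, NH3 cis.

5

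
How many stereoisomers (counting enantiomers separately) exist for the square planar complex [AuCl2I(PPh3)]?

A square has two trans pairs of vertices; adjacent vertices are cis.
Systematic placement gives 2 geometric isomers: Cl cis; Cl trans.
Each arrangement has an internal mirror plane or centre of symmetry, so none is chiral.

2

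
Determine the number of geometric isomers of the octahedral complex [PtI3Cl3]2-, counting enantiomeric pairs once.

2

The distinct arrangements are (2 in all): I mer; I fac.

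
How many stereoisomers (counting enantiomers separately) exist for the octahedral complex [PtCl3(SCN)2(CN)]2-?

3

Systematic placement gives 3 geometric isomers: Cl mer, SCN trans; Cl fac, SCN cis; Cl mer, SCN cis.
Each arrangement has an internal mirror plane or centre of symmetry, so none is chiral.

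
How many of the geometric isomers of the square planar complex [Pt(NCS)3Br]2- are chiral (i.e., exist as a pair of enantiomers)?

0

A square has two trans pairs of vertices; adjacent vertices are cis.
Only one geometric arrangement is possible.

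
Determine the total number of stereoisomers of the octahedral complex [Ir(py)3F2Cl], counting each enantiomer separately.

3

An octahedron has six vertices in three trans pairs; every non-trans pair is cis.
The distinct arrangements are (3 in all): py mer, F cis; py mer, F trans; py fac, F cis.
Each arrangement has an internal mirror plane or centre of symmetry, so none is chiral.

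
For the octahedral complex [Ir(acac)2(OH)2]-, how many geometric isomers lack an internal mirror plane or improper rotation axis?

In an octahedral complex each vertex has one trans partner and four cis neighbours.
Each acac is bidentate and must span two cis positions.
Working through the distinct placements yields 2 geometric isomers: OH trans; OH cis (chiral).
One of these lacks any improper symmetry element and so occurs as an enantiomeric pair, giving 2 + 1 = 3 stereoisomers in total.

1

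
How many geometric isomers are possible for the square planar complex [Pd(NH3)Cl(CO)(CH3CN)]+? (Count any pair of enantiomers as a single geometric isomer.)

3

A square has two trans pairs of vertices; adjacent vertices are cis.
The distinct arrangements are (3 in all): (CH3CN/Cl trans, CO/NH3 trans); (CH3CN/NH3 trans, CO/Cl trans); (CH3CN/CO trans, Cl/NH3 trans).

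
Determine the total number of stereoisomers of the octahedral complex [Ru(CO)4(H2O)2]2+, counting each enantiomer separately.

The six octahedral sites form three mutually perpendicular trans pairs.
The distinct arrangements are (2 in all): H2O trans; H2O cis.
Each arrangement has an internal mirror plane or centre of symmetry, so none is chiral.

2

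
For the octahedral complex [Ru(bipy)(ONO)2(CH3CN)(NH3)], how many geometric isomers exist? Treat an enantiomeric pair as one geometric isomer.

Each bipy is bidentate and must span two cis positions.
Systematic placement gives 4 geometric isomers: ONO cis (3 arrangements, 2 chiral); ONO trans.

4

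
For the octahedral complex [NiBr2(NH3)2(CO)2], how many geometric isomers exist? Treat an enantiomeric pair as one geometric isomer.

In an octahedral complex each vertex has one trans partner and four cis neighbours.
There are 5 geometric isomers: Br trans, NH3 trans, CO trans; Br trans, NH3 cis, CO cis; Br cis, NH3 trans, CO cis; Br cis, NH3 cis, CO cis (chiral); Br cis, NH3 cis, CO trans.

5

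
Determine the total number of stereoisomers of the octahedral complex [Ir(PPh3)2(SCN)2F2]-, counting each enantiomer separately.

6

The six octahedral sites form three mutually perpendicular trans pairs.
Systematic placement gives 5 geometric isomers: PPh3 trans, SCN trans, F trans; PPh3 cis, SCN cis, F trans; PPh3 cis, SCN trans, F cis; PPh3 cis, SCN cis, F cis (chiral); PPh3 trans, SCN cis, F cis.
One of these lacks any improper symmetry element and so occurs as an enantiomeric pair, giving 5 + 1 = 6 stereoisomers in total.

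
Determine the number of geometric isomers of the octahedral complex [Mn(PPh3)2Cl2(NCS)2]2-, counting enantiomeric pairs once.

In an octahedral complex each vertex has one trans partner and four cis neighbours.
Working through the distinct placements yields 5 geometric isomers: PPh3 trans, Cl trans, NCS trans; PPh3 cis, Cl trans, NCS cis; PPh3 trans, Cl cis, NCS cis; PPh3 cis, Cl cis, NCS cis (chiral); PPh3 cis, Cl cis, NCS trans.

5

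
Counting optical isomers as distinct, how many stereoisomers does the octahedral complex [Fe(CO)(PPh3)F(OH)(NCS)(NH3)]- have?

The six octahedral sites form three mutually perpendicular trans pairs.
Systematic enumeration (placing each ligand type in turn and discarding arrangements equivalent by rotation or reflection) gives 15 geometric isomers.
Of these, 15 lack any improper symmetry element and so occur as enantiomeric pairs, giving 15 + 15 = 30 stereoisomers in total.

30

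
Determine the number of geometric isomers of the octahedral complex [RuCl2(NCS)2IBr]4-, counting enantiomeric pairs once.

6

An octahedron has six vertices in three trans pairs; every non-trans pair is cis.
The distinct arrangements are (6 in all): Cl cis, NCS trans; Cl cis, NCS cis (3 arrangements, 2 chiral); Cl trans, NCS trans; Cl trans, NCS cis.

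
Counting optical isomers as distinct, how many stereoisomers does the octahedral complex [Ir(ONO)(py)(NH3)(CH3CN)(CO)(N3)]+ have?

An octahedron has six vertices in three trans pairs; every non-trans pair is cis.
Exhaustive case analysis gives 15 geometric isomers.
Of these, 15 lack any improper symmetry element and so occur as enantiomeric pairs, giving 15 + 15 = 30 stereoisomers in total.

30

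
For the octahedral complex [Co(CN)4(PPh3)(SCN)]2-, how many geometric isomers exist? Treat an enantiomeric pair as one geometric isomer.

2

In an octahedral complex each vertex has one trans partner and four cis neighbours.
Systematic placement gives 2 geometric isomers: PPh3 and SCN mutually trans; PPh3 and SCN mutually cis.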